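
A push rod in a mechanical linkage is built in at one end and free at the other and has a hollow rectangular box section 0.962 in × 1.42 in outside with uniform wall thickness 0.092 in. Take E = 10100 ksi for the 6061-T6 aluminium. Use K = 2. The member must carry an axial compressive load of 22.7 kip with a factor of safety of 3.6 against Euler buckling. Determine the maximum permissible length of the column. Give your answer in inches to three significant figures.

L_max ≈ 4.16 in

Inner dimensions: h_i = 1.42 − 2×0.092 = 1.236 in, b_i = 0.962 − 2×0.092 = 0.7780 in
Weak-axis I_min = (h_o·b_o³ − h_i·b_i³)/12 with b_o = 0.962, b_i = 0.7780 in (shorter outer/inner sides).
I_min = (1.42×0.962³ − 1.236×0.7780³)/12 = 5.685×10^-2 in⁴
Required critical load P_cr = n·P = 3.6 × 22.7 = 81.72 kip = 8.172×10^4 lb
From P_cr = π²EI/(K·L)²:  L = (1/K)·√(π²EI/P_cr) = (1/2)·√(π²×1.01×10^7×5.685×10^-2/8.172×10^4)
L = 4.16 in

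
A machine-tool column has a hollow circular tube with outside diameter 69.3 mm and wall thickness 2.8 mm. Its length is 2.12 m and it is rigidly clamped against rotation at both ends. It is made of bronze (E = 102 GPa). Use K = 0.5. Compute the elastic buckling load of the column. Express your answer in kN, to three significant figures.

P_cr ≈ 290 kN

Inner diameter d_i = 69.3 − 2×2.8 = 63.70 mm
I = π(d_o⁴ − d_i⁴)/64 = π(69.3⁴ − 63.70⁴)/64 = 3.239×10^5 mm⁴
I = 3.239×10^5 mm⁴ = 3.239×10^-7 m⁴
Effective length L_e = K·L = 0.5 × 2.12 = 1.060 m
P_cr = π²EI / L_e² = π² × 102×10⁹ × 3.239×10^-7 / 1.060² = 2.902×10^5 N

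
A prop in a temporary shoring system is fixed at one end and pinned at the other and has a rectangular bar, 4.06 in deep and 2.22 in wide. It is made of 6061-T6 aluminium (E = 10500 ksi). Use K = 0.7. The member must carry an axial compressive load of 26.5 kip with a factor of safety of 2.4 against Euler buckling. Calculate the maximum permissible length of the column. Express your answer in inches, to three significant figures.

L_max ≈ 111 in

Buckling occurs about the weak axis: I_min = h·b³/12 with b = 2.22 in (the shorter side).
I_min = 4.06×2.22³/12 = 3.702 in⁴
Required critical load P_cr = n·P = 2.4 × 26.5 = 63.60 kip = 6.360×10^4 lb
From P_cr = π²EI/(K·L)²:  L = (1/K)·√(π²EI/P_cr) = (1/0.7)·√(π²×1.05×10^7×3.702/6.360×10^4)
L = 111 in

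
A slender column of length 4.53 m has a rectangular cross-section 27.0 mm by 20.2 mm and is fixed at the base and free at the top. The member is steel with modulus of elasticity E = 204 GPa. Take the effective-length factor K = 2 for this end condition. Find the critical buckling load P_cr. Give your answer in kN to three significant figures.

Buckling occurs about the weak axis: I_min = h·b³/12 with b = 20.2 mm (the shorter side).
I_min = 27.0×20.2³/12 = 1.855×10^4 mm⁴
I = 1.855×10^4 mm⁴ = 1.855×10^-8 m⁴
Effective length L_e = K·L = 2 × 4.53 = 9.060 m
P_cr = π²EI / L_e² = π² × 204×10⁹ × 1.855×10^-8 / 9.060² = 454.9 N

P_cr ≈ 0.455 kN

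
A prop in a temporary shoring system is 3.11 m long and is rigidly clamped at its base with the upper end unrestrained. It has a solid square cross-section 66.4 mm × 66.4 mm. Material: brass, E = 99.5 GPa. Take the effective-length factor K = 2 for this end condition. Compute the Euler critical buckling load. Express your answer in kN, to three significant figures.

P_cr ≈ 41.1 kN

I = a⁴/12 = 66.4⁴/12 = 1.620×10^6 mm⁴
I = 1.620×10^6 mm⁴ = 1.620×10^-6 m⁴
Effective length L_e = K·L = 2 × 3.11 = 6.220 m
P_cr = π²EI / L_e² = π² × 99.5×10⁹ × 1.620×10^-6 / 6.220² = 4.112×10^4 N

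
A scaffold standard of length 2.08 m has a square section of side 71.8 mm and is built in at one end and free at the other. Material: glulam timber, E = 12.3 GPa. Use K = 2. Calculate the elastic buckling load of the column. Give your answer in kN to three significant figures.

I = a⁴/12 = 71.8⁴/12 = 2.215×10^6 mm⁴
I = 2.215×10^6 mm⁴ = 2.215×10^-6 m⁴
Effective length L_e = K·L = 2 × 2.08 = 4.160 m
P_cr = π²EI / L_e² = π² × 12.3×10⁹ × 2.215×10^-6 / 4.160² = 1.554×10^4 N

P_cr ≈ 15.5 kN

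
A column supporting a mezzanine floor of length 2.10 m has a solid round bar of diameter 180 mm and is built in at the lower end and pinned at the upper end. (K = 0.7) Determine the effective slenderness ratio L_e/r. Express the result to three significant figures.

λ ≈ 32.7

For a solid circle r = d/4 = 180/4 = 45.00 mm
L_e = K·L = 0.7 × 2.10 m = 1.470 m = 1470.0 mm
λ = L_e / r_min = 1470.0 / 45.00 = 32.7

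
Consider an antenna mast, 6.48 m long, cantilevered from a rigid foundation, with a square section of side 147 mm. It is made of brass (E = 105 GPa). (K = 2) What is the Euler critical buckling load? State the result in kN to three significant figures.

P_cr ≈ 240 kN

I = a⁴/12 = 147⁴/12 = 3.891×10^7 mm⁴
I = 3.891×10^7 mm⁴ = 3.891×10^-5 m⁴
Effective length L_e = K·L = 2 × 6.48 = 12.96 m
P_cr = π²EI / L_e² = π² × 105×10⁹ × 3.891×10^-5 / 12.96² = 2.401×10^5 N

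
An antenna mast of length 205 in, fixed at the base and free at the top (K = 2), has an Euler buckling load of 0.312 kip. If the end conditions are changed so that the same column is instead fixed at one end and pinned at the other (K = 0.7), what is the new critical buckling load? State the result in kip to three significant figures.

P_cr ∝ 1/K², so P_cr,new = P_cr,old × (K_old/K_new)² = 0.312 × (2/0.7)²
= 0.312 × 8.163 = 2.55 kip

P_cr ≈ 2.55 kip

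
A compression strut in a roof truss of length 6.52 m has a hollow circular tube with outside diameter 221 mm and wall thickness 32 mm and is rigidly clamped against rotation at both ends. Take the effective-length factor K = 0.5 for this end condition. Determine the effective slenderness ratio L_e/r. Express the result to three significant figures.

λ ≈ 48.1

Inner diameter d_i = 221 − 2×32 = 157.0 mm
I = π(d_o⁴ − d_i⁴)/64 = π(221⁴ − 157.0⁴)/64 = 8.727×10^7 mm⁴
A = 1.900×10^4 mm²;  r_min = √(I/A) = √(8.727×10^7/1.900×10^4) = 67.77 mm
L_e = K·L = 0.5 × 6.52 m = 3.260 m = 3260.0 mm
λ = L_e / r_min = 3260.0 / 67.77 = 48.1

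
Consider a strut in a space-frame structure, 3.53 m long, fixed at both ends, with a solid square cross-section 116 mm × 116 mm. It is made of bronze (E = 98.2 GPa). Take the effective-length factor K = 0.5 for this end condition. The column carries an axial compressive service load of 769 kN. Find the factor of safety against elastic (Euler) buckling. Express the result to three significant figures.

n ≈ 6.10

I = a⁴/12 = 116⁴/12 = 1.509×10^7 mm⁴
I = 1.509×10^7 mm⁴ = 1.509×10^-5 m⁴
Effective length L_e = K·L = 0.5 × 3.53 = 1.765 m
P_cr = π²EI / L_e² = π² × 98.2×10⁹ × 1.509×10^-5 / 1.765² = 4.694×10^6 N
Factor of safety n = P_cr / P = 4694.3 / 769 = 6.10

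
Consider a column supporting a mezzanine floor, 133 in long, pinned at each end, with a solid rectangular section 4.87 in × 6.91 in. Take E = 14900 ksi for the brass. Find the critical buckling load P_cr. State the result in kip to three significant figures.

Buckling occurs about the weak axis: I_min = h·b³/12 with b = 4.87 in (the shorter side).
I_min = 6.91×4.87³/12 = 66.51 in⁴
Effective length L_e = K·L = 1 × 133 = 133.0 in
P_cr = π²EI / L_e² = π² × 14900×10³ × 66.51 / 133.0² = 5.529×10^5 lb

P_cr ≈ 553 kip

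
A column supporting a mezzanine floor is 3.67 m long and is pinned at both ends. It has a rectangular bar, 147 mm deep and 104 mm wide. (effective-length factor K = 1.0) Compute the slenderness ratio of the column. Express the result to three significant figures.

For a rectangle r_min = b/√12 = 104/√12 = 30.02 mm
L_e = K·L = 1 × 3.67 m = 3.670 m = 3670.0 mm
λ = L_e / r_min = 3670.0 / 30.02 = 122

λ ≈ 122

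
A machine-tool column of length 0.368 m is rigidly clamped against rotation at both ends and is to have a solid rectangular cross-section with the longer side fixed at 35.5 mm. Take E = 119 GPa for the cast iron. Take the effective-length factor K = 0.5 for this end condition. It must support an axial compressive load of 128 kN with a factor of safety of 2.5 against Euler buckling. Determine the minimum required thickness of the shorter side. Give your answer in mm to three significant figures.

Required P_cr = n·P = 2.5 × 128 = 320.0 kN
L_e = K·L = 0.5 × 0.368 = 0.1840 m
Required I = P_cr·L_e²/(π²E) = 3.200×10^5 × 0.1840² / (π² × 1.19×10^11) = 9.224×10^-9 m⁴
I_req = 9.224×10^3 mm⁴
Rectangle, weak axis: I_min = h·b³/12 with h = 35.5 mm fixed  ⇒  b = (12I/h)^(1/3) = 14.6 mm

b ≈ 14.6 mm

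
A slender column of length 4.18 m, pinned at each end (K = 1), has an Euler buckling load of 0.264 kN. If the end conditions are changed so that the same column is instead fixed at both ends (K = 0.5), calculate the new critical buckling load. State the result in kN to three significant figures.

P_cr ∝ 1/K², so P_cr,new = P_cr,old × (K_old/K_new)² = 0.264 × (1/0.5)²
= 0.264 × 4.000 = 1.06 kN

P_cr ≈ 1.06 kN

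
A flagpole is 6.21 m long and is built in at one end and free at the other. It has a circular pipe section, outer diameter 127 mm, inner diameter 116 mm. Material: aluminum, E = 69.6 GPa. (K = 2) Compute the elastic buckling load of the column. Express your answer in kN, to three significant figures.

d_o = 127 mm, d_i = 116 mm
I = π(d_o⁴ − d_i⁴)/64 = π(127⁴ − 116.0⁴)/64 = 3.882×10^6 mm⁴
I = 3.882×10^6 mm⁴ = 3.882×10^-6 m⁴
Effective length L_e = K·L = 2 × 6.21 = 12.42 m
P_cr = π²EI / L_e² = π² × 69.6×10⁹ × 3.882×10^-6 / 12.42² = 1.729×10^4 N

P_cr ≈ 17.3 kN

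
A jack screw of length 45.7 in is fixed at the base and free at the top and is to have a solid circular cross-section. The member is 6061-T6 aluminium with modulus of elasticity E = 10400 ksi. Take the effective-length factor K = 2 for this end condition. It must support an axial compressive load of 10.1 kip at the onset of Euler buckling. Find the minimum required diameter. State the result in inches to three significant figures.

d ≈ 2.02 in

L_e = K·L = 2 × 45.7 = 91.40 in
Required I = P_cr·L_e²/(π²E) = 1.010×10^4 × 91.40² / (π² × 1.04×10^7) = 0.8220 in⁴
Solid circle: I = πd⁴/64  ⇒  d = (64I/π)^(1/4) = (64×0.8220/π)^(1/4) = 2.02 in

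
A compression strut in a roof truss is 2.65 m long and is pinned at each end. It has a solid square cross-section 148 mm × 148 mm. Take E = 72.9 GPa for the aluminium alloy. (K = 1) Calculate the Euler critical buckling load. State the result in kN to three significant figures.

I = a⁴/12 = 148⁴/12 = 3.998×10^7 mm⁴
I = 3.998×10^7 mm⁴ = 3.998×10^-5 m⁴
Effective length L_e = K·L = 1 × 2.65 = 2.650 m
P_cr = π²EI / L_e² = π² × 72.9×10⁹ × 3.998×10^-5 / 2.650² = 4.096×10^6 N

P_cr ≈ 4100 kN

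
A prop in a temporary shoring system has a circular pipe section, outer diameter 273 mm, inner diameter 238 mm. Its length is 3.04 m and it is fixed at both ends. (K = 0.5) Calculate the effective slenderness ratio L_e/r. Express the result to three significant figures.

d_o = 273 mm, d_i = 238 mm
I = π(d_o⁴ − d_i⁴)/64 = π(273⁴ − 238.0⁴)/64 = 1.152×10^8 mm⁴
A = 1.405×10^4 mm²;  r_min = √(I/A) = √(1.152×10^8/1.405×10^4) = 90.54 mm
L_e = K·L = 0.5 × 3.04 m = 1.520 m = 1520.0 mm
λ = L_e / r_min = 1520.0 / 90.54 = 16.8

λ ≈ 16.8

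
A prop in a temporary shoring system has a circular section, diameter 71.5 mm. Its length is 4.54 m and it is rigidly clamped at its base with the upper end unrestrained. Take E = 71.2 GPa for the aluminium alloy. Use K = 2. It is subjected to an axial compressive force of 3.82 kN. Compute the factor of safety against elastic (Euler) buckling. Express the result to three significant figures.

I = πd⁴/64 = π×71.5⁴/64 = 1.283×10^6 mm⁴
I = 1.283×10^6 mm⁴ = 1.283×10^-6 m⁴
Effective length L_e = K·L = 2 × 4.54 = 9.080 m
P_cr = π²EI / L_e² = π² × 71.2×10⁹ × 1.283×10^-6 / 9.080² = 1.093×10^4 N
Factor of safety n = P_cr / P = 10.935 / 3.82 = 2.86

n ≈ 2.86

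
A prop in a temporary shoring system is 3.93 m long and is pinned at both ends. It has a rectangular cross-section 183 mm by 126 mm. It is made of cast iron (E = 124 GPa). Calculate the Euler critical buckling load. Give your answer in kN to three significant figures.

Buckling occurs about the weak axis: I_min = h·b³/12 with b = 126 mm (the shorter side).
I_min = 183×126³/12 = 3.051×10^7 mm⁴
I = 3.051×10^7 mm⁴ = 3.051×10^-5 m⁴
Effective length L_e = K·L = 1 × 3.93 = 3.930 m
P_cr = π²EI / L_e² = π² × 124×10⁹ × 3.051×10^-5 / 3.930² = 2.417×10^6 N

P_cr ≈ 2420 kN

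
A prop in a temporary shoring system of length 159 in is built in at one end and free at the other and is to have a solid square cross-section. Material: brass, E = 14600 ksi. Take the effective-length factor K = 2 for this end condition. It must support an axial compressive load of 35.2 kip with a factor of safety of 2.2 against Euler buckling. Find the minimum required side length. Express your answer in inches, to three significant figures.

Required P_cr = n·P = 2.2 × 35.2 = 77.44 kip
L_e = K·L = 2 × 159 = 318.0 in
Required I = P_cr·L_e²/(π²E) = 7.744×10^4 × 318.0² / (π² × 1.46×10^7) = 54.35 in⁴
Solid square: I = a⁴/12  ⇒  a = (12I)^(1/4) = (12×54.35)^(1/4) = 5.05 in

a ≈ 5.05 in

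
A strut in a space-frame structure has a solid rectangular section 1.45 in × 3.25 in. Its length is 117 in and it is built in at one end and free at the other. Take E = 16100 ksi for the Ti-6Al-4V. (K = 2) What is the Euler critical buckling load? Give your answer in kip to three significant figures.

Buckling occurs about the weak axis: I_min = h·b³/12 with b = 1.45 in (the shorter side).
I_min = 3.25×1.45³/12 = 0.8257 in⁴
Effective length L_e = K·L = 2 × 117 = 234.0 in
P_cr = π²EI / L_e² = π² × 16100×10³ × 0.8257 / 234.0² = 2.396×10^3 lb

P_cr ≈ 2.40 kip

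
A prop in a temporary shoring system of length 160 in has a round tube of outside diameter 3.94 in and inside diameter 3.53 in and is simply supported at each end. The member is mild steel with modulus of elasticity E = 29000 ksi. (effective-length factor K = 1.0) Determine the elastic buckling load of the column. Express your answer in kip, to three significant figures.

d_o = 3.94 in, d_i = 3.53 in
I = π(d_o⁴ − d_i⁴)/64 = π(3.94⁴ − 3.530⁴)/64 = 4.207 in⁴
Effective length L_e = K·L = 1 × 160 = 160.0 in
P_cr = π²EI / L_e² = π² × 29000×10³ × 4.207 / 160.0² = 4.704×10^4 lb

P_cr ≈ 47.0 kip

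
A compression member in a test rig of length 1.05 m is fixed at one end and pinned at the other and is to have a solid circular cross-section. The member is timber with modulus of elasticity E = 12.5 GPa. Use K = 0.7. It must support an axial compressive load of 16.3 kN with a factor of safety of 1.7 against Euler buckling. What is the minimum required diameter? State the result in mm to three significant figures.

d ≈ 39.7 mm

Required P_cr = n·P = 1.7 × 16.3 = 27.71 kN
L_e = K·L = 0.7 × 1.05 = 0.7350 m
Required I = P_cr·L_e²/(π²E) = 2.771×10^4 × 0.7350² / (π² × 1.25×10^10) = 1.213×10^-7 m⁴
I_req = 1.213×10^5 mm⁴
Solid circle: I = πd⁴/64  ⇒  d = (64I/π)^(1/4) = (64×1.213×10^5/π)^(1/4) = 39.7 mm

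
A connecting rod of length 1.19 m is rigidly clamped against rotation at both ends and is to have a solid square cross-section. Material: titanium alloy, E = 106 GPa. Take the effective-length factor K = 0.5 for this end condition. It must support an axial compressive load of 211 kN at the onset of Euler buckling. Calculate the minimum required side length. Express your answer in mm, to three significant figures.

L_e = K·L = 0.5 × 1.19 = 0.5950 m
Required I = P_cr·L_e²/(π²E) = 2.110×10^5 × 0.5950² / (π² × 1.06×10^11) = 7.140×10^-8 m⁴
I_req = 7.140×10^4 mm⁴
Solid square: I = a⁴/12  ⇒  a = (12I)^(1/4) = (12×7.140×10^4)^(1/4) = 30.4 mm

a ≈ 30.4 mm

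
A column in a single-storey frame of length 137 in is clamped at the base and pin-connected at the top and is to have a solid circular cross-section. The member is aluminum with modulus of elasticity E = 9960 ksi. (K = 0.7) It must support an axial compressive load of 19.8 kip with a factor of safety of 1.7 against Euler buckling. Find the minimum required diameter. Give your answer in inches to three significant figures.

Required P_cr = n·P = 1.7 × 19.8 = 33.66 kip
L_e = K·L = 0.7 × 137 = 95.90 in
Required I = P_cr·L_e²/(π²E) = 3.366×10^4 × 95.90² / (π² × 9.96×10^6) = 3.149 in⁴
Solid circle: I = πd⁴/64  ⇒  d = (64I/π)^(1/4) = (64×3.149/π)^(1/4) = 2.83 in

d ≈ 2.83 in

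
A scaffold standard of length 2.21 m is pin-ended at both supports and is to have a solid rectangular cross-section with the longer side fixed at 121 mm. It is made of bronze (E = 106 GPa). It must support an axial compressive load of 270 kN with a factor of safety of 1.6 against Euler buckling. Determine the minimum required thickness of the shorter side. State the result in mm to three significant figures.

Required P_cr = n·P = 1.6 × 270 = 432.0 kN
L_e = K·L = 1 × 2.21 = 2.210 m
Required I = P_cr·L_e²/(π²E) = 4.320×10^5 × 2.210² / (π² × 1.06×10^11) = 2.017×10^-6 m⁴
I_req = 2.017×10^6 mm⁴
Rectangle, weak axis: I_min = h·b³/12 with h = 121 mm fixed  ⇒  b = (12I/h)^(1/3) = 58.5 mm

b ≈ 58.5 mm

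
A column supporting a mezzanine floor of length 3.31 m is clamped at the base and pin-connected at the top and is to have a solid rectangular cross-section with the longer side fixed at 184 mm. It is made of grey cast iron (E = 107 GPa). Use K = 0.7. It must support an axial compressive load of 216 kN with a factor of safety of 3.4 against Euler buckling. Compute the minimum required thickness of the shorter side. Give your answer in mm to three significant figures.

Required P_cr = n·P = 3.4 × 216 = 734.4 kN
L_e = K·L = 0.7 × 3.31 = 2.317 m
Required I = P_cr·L_e²/(π²E) = 7.344×10^5 × 2.317² / (π² × 1.07×10^11) = 3.733×10^-6 m⁴
I_req = 3.733×10^6 mm⁴
Rectangle, weak axis: I_min = h·b³/12 with h = 184 mm fixed  ⇒  b = (12I/h)^(1/3) = 62.4 mm

b ≈ 62.4 mm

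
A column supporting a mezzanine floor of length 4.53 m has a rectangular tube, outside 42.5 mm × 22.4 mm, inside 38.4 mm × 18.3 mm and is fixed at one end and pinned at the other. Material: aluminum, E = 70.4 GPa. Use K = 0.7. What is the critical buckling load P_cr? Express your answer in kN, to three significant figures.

Weak-axis I_min = (h_o·b_o³ − h_i·b_i³)/12 with b_o = 22.4, b_i = 18.30 mm (shorter outer/inner sides).
I_min = (42.5×22.4³ − 38.40×18.30³)/12 = 2.020×10^4 mm⁴
I = 2.020×10^4 mm⁴ = 2.020×10^-8 m⁴
Effective length L_e = K·L = 0.7 × 4.53 = 3.171 m
P_cr = π²EI / L_e² = π² × 70.4×10⁹ × 2.020×10^-8 / 3.171² = 1.395×10^3 N

P_cr ≈ 1.40 kN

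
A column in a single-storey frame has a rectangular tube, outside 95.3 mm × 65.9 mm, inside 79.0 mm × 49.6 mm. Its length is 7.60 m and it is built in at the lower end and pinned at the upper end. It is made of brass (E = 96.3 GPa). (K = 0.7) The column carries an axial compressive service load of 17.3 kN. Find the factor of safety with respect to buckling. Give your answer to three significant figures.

Weak-axis I_min = (h_o·b_o³ − h_i·b_i³)/12 with b_o = 65.9, b_i = 49.60 mm (shorter outer/inner sides).
I_min = (95.3×65.9³ − 79.00×49.60³)/12 = 1.470×10^6 mm⁴
I = 1.470×10^6 mm⁴ = 1.470×10^-6 m⁴
Effective length L_e = K·L = 0.7 × 7.60 = 5.320 m
P_cr = π²EI / L_e² = π² × 96.3×10⁹ × 1.470×10^-6 / 5.320² = 4.935×10^4 N
Factor of safety n = P_cr / P = 49.349 / 17.3 = 2.85

n ≈ 2.85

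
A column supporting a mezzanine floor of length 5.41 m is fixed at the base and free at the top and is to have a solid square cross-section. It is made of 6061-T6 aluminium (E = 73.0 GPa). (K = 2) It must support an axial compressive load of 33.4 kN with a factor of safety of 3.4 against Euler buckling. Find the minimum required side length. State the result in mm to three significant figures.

Required P_cr = n·P = 3.4 × 33.4 = 113.6 kN
L_e = K·L = 2 × 5.41 = 10.82 m
Required I = P_cr·L_e²/(π²E) = 1.136×10^5 × 10.82² / (π² × 7.30×10^10) = 1.845×10^-5 m⁴
I_req = 1.845×10^7 mm⁴
Solid square: I = a⁴/12  ⇒  a = (12I)^(1/4) = (12×1.845×10^7)^(1/4) = 122 mm

a ≈ 122 mm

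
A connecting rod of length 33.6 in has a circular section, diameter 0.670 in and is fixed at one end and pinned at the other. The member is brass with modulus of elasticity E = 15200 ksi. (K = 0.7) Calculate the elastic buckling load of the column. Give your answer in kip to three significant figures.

I = πd⁴/64 = π×0.670⁴/64 = 9.892×10^-3 in⁴
Effective length L_e = K·L = 0.7 × 33.6 = 23.52 in
P_cr = π²EI / L_e² = π² × 15200×10³ × 9.892×10^-3 / 23.52² = 2.682×10^3 lb

P_cr ≈ 2.68 kip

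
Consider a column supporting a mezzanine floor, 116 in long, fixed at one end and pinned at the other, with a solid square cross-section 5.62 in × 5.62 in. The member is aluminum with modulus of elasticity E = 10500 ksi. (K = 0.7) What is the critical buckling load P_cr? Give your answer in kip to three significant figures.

I = a⁴/12 = 5.62⁴/12 = 83.13 in⁴
Effective length L_e = K·L = 0.7 × 116 = 81.20 in
P_cr = π²EI / L_e² = π² × 10500×10³ × 83.13 / 81.20² = 1.307×10^6 lb

P_cr ≈ 1310 kip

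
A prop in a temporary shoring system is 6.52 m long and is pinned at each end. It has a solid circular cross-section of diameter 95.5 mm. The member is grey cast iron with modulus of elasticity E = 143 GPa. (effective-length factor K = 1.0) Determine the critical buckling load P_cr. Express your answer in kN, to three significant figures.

P_cr ≈ 136 kN

I = πd⁴/64 = π×95.5⁴/64 = 4.083×10^6 mm⁴
I = 4.083×10^6 mm⁴ = 4.083×10^-6 m⁴
Effective length L_e = K·L = 1 × 6.52 = 6.520 m
P_cr = π²EI / L_e² = π² × 143×10⁹ × 4.083×10^-6 / 6.520² = 1.356×10^5 N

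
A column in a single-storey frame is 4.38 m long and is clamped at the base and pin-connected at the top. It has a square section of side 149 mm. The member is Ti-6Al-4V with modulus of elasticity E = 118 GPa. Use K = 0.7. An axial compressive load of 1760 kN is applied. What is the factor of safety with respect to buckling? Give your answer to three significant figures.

I = a⁴/12 = 149⁴/12 = 4.107×10^7 mm⁴
I = 4.107×10^7 mm⁴ = 4.107×10^-5 m⁴
Effective length L_e = K·L = 0.7 × 4.38 = 3.066 m
P_cr = π²EI / L_e² = π² × 118×10⁹ × 4.107×10^-5 / 3.066² = 5.089×10^6 N
Factor of safety n = P_cr / P = 5088.6 / 1760 = 2.89

n ≈ 2.89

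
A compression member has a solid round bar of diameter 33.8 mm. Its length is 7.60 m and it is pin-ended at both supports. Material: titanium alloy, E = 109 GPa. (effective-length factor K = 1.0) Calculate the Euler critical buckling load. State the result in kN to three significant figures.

P_cr ≈ 1.19 kN

I = πd⁴/64 = π×33.8⁴/64 = 6.407×10^4 mm⁴
I = 6.407×10^4 mm⁴ = 6.407×10^-8 m⁴
Effective length L_e = K·L = 1 × 7.60 = 7.600 m
P_cr = π²EI / L_e² = π² × 109×10⁹ × 6.407×10^-8 / 7.600² = 1.193×10^3 N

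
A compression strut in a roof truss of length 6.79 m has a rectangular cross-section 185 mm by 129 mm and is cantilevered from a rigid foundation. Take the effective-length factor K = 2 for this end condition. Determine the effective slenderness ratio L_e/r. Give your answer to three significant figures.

λ ≈ 365

For a rectangle r_min = b/√12 = 129/√12 = 37.24 mm
L_e = K·L = 2 × 6.79 m = 13.58 m = 13580 mm
λ = L_e / r_min = 13580 / 37.24 = 365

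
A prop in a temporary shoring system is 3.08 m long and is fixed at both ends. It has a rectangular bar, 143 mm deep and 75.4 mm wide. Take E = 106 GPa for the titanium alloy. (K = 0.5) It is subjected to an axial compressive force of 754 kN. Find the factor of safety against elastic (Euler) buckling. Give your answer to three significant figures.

Buckling occurs about the weak axis: I_min = h·b³/12 with b = 75.4 mm (the shorter side).
I_min = 143×75.4³/12 = 5.108×10^6 mm⁴
I = 5.108×10^6 mm⁴ = 5.108×10^-6 m⁴
Effective length L_e = K·L = 0.5 × 3.08 = 1.540 m
P_cr = π²EI / L_e² = π² × 106×10⁹ × 5.108×10^-6 / 1.540² = 2.253×10^6 N
Factor of safety n = P_cr / P = 2253.4 / 754 = 2.99

n ≈ 2.99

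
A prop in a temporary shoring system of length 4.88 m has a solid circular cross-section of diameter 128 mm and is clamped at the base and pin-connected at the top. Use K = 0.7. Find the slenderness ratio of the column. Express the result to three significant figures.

λ ≈ 107

I = πd⁴/64 = π×128⁴/64 = 1.318×10^7 mm⁴
A = 1.287×10^4 mm²;  r_min = √(I/A) = √(1.318×10^7/1.287×10^4) = 32.00 mm
L_e = K·L = 0.7 × 4.88 m = 3.416 m = 3416.0 mm
λ = L_e / r_min = 3416.0 / 32.00 = 107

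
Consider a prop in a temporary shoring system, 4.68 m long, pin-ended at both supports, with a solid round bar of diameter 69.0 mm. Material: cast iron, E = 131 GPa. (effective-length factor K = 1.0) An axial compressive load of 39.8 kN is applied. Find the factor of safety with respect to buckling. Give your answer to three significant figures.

I = πd⁴/64 = π×69.0⁴/64 = 1.113×10^6 mm⁴
I = 1.113×10^6 mm⁴ = 1.113×10^-6 m⁴
Effective length L_e = K·L = 1 × 4.68 = 4.680 m
P_cr = π²EI / L_e² = π² × 131×10⁹ × 1.113×10^-6 / 4.680² = 6.568×10^4 N
Factor of safety n = P_cr / P = 65.682 / 39.8 = 1.65

n ≈ 1.65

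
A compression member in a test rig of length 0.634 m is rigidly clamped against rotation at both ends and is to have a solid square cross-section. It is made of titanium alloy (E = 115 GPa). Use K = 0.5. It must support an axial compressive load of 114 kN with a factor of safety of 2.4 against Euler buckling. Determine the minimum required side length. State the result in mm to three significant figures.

a ≈ 23.2 mm

Required P_cr = n·P = 2.4 × 114 = 273.6 kN
L_e = K·L = 0.5 × 0.634 = 0.3170 m
Required I = P_cr·L_e²/(π²E) = 2.736×10^5 × 0.3170² / (π² × 1.15×10^11) = 2.422×10^-8 m⁴
I_req = 2.422×10^4 mm⁴
Solid square: I = a⁴/12  ⇒  a = (12I)^(1/4) = (12×2.422×10^4)^(1/4) = 23.2 mm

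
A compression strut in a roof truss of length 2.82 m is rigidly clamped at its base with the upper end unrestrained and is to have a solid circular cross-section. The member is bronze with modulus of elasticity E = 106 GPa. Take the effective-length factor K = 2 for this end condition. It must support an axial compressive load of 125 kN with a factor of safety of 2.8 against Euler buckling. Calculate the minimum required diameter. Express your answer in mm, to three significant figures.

Required P_cr = n·P = 2.8 × 125 = 350.0 kN
L_e = K·L = 2 × 2.82 = 5.640 m
Required I = P_cr·L_e²/(π²E) = 3.500×10^5 × 5.640² / (π² × 1.06×10^11) = 1.064×10^-5 m⁴
I_req = 1.064×10^7 mm⁴
Solid circle: I = πd⁴/64  ⇒  d = (64I/π)^(1/4) = (64×1.064×10^7/π)^(1/4) = 121 mm

d ≈ 121 mm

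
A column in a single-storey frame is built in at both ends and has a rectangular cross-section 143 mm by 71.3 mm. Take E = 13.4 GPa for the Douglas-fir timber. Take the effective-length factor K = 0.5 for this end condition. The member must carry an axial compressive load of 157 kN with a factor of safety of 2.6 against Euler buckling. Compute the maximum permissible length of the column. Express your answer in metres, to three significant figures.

L_max ≈ 2.37 m

Buckling occurs about the weak axis: I_min = h·b³/12 with b = 71.3 mm (the shorter side).
I_min = 143×71.3³/12 = 4.319×10^6 mm⁴
I = 4.319×10^-6 m⁴
Required critical load P_cr = n·P = 2.6 × 157 = 408.2 kN = 4.082×10^5 N
From P_cr = π²EI/(K·L)²:  L = (1/K)·√(π²EI/P_cr) = (1/0.5)·√(π²×1.34×10^10×4.319×10^-6/4.082×10^5)
L = 2.37 m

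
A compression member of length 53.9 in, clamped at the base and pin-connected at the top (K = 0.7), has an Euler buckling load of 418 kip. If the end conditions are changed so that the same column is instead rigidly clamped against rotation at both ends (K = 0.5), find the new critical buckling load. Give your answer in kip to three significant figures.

P_cr ∝ 1/K², so P_cr,new = P_cr,old × (K_old/K_new)² = 418 × (0.7/0.5)²
= 418 × 1.960 = 819 kip

P_cr ≈ 819 kip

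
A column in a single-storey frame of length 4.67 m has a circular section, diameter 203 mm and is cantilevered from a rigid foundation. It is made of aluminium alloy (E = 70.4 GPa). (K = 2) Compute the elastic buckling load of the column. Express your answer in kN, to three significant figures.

P_cr ≈ 664 kN

I = πd⁴/64 = π×203⁴/64 = 8.336×10^7 mm⁴
I = 8.336×10^7 mm⁴ = 8.336×10^-5 m⁴
Effective length L_e = K·L = 2 × 4.67 = 9.340 m
P_cr = π²EI / L_e² = π² × 70.4×10⁹ × 8.336×10^-5 / 9.340² = 6.639×10^5 N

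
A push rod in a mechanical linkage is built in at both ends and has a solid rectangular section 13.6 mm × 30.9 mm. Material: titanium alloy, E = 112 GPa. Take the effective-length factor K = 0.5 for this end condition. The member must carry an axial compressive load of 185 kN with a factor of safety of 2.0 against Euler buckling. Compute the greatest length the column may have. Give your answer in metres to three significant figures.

Buckling occurs about the weak axis: I_min = h·b³/12 with b = 13.6 mm (the shorter side).
I_min = 30.9×13.6³/12 = 6.477×10^3 mm⁴
I = 6.477×10^-9 m⁴
Required critical load P_cr = n·P = 2.0 × 185 = 370.0 kN = 3.700×10^5 N
From P_cr = π²EI/(K·L)²:  L = (1/K)·√(π²EI/P_cr) = (1/0.5)·√(π²×1.12×10^11×6.477×10^-9/3.700×10^5)
L = 0.278 m

L_max ≈ 0.278 m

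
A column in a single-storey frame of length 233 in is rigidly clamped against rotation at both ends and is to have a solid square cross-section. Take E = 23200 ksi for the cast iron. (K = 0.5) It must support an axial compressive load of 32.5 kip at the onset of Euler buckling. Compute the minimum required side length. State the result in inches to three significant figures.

L_e = K·L = 0.5 × 233 = 116.5 in
Required I = P_cr·L_e²/(π²E) = 3.250×10^4 × 116.5² / (π² × 2.32×10^7) = 1.926 in⁴
Solid square: I = a⁴/12  ⇒  a = (12I)^(1/4) = (12×1.926)^(1/4) = 2.19 in

a ≈ 2.19 in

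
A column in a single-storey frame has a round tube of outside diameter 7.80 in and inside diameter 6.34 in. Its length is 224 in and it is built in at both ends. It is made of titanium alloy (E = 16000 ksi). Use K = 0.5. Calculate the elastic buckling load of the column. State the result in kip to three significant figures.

d_o = 7.80 in, d_i = 6.34 in
I = π(d_o⁴ − d_i⁴)/64 = π(7.80⁴ − 6.340⁴)/64 = 102.4 in⁴
Effective length L_e = K·L = 0.5 × 224 = 112.0 in
P_cr = π²EI / L_e² = π² × 16000×10³ × 102.4 / 112.0² = 1.289×10^6 lb

P_cr ≈ 1290 kip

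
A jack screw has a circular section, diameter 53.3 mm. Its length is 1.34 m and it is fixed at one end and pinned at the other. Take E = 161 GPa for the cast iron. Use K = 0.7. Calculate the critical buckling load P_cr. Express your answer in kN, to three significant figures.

I = πd⁴/64 = π×53.3⁴/64 = 3.962×10^5 mm⁴
I = 3.962×10^5 mm⁴ = 3.962×10^-7 m⁴
Effective length L_e = K·L = 0.7 × 1.34 = 0.9380 m
P_cr = π²EI / L_e² = π² × 161×10⁹ × 3.962×10^-7 / 0.9380² = 7.155×10^5 N

P_cr ≈ 715 kN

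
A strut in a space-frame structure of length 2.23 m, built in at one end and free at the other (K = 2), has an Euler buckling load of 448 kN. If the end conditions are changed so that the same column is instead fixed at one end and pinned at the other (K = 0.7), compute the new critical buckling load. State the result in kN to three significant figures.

P_cr ∝ 1/K², so P_cr,new = P_cr,old × (K_old/K_new)² = 448 × (2/0.7)²
= 448 × 8.163 = 3660 kN

P_cr ≈ 3660 kN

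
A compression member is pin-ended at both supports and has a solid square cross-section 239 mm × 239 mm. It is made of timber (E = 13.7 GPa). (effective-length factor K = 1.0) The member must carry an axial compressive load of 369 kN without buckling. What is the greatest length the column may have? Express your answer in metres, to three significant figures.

L_max ≈ 9.98 m

I = a⁴/12 = 239⁴/12 = 2.719×10^8 mm⁴
I = 2.719×10^-4 m⁴
At the buckling limit P_cr = P = 3.690×10^5 N
From P_cr = π²EI/(K·L)²:  L = (1/K)·√(π²EI/P_cr) = (1/1)·√(π²×1.37×10^10×2.719×10^-4/3.690×10^5)
L = 9.98 m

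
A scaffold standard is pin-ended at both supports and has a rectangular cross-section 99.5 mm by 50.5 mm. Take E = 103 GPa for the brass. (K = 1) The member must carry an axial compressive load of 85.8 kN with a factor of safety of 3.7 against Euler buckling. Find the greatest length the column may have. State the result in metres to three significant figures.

Buckling occurs about the weak axis: I_min = h·b³/12 with b = 50.5 mm (the shorter side).
I_min = 99.5×50.5³/12 = 1.068×10^6 mm⁴
I = 1.068×10^-6 m⁴
Required critical load P_cr = n·P = 3.7 × 85.8 = 317.5 kN = 3.175×10^5 N
From P_cr = π²EI/(K·L)²:  L = (1/K)·√(π²EI/P_cr) = (1/1)·√(π²×1.03×10^11×1.068×10^-6/3.175×10^5)
L = 1.85 m

L_max ≈ 1.85 m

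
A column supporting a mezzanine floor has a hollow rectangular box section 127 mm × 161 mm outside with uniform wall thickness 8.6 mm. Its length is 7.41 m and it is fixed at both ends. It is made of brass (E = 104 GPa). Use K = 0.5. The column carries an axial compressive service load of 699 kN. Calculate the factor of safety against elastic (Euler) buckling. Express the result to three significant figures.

Inner dimensions: h_i = 161 − 2×8.6 = 143.8 mm, b_i = 127 − 2×8.6 = 109.8 mm
Weak-axis I_min = (h_o·b_o³ − h_i·b_i³)/12 with b_o = 127, b_i = 109.8 mm (shorter outer/inner sides).
I_min = (161×127³ − 143.8×109.8³)/12 = 1.162×10^7 mm⁴
I = 1.162×10^7 mm⁴ = 1.162×10^-5 m⁴
Effective length L_e = K·L = 0.5 × 7.41 = 3.705 m
P_cr = π²EI / L_e² = π² × 104×10⁹ × 1.162×10^-5 / 3.705² = 8.688×10^5 N
Factor of safety n = P_cr / P = 868.85 / 699 = 1.24

n ≈ 1.24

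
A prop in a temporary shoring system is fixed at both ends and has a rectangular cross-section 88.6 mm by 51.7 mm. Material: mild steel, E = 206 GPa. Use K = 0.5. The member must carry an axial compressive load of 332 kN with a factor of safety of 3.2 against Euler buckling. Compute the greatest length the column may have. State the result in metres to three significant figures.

Buckling occurs about the weak axis: I_min = h·b³/12 with b = 51.7 mm (the shorter side).
I_min = 88.6×51.7³/12 = 1.020×10^6 mm⁴
I = 1.020×10^-6 m⁴
Required critical load P_cr = n·P = 3.2 × 332 = 1062 kN = 1.062×10^6 N
From P_cr = π²EI/(K·L)²:  L = (1/K)·√(π²EI/P_cr) = (1/0.5)·√(π²×2.06×10^11×1.020×10^-6/1.062×10^6)
L = 2.79 m

L_max ≈ 2.79 m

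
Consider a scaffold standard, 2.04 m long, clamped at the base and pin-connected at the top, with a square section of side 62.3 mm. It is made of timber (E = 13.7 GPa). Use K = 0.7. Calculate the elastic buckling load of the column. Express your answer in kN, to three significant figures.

I = a⁴/12 = 62.3⁴/12 = 1.255×10^6 mm⁴
I = 1.255×10^6 mm⁴ = 1.255×10^-6 m⁴
Effective length L_e = K·L = 0.7 × 2.04 = 1.428 m
P_cr = π²EI / L_e² = π² × 13.7×10⁹ × 1.255×10^-6 / 1.428² = 8.324×10^4 N

P_cr ≈ 83.2 kN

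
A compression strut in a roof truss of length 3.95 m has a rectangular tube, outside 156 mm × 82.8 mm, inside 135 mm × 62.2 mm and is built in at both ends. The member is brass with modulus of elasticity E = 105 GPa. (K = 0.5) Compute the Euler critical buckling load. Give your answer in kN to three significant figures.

Weak-axis I_min = (h_o·b_o³ − h_i·b_i³)/12 with b_o = 82.8, b_i = 62.20 mm (shorter outer/inner sides).
I_min = (156×82.8³ − 135.0×62.20³)/12 = 4.672×10^6 mm⁴
I = 4.672×10^6 mm⁴ = 4.672×10^-6 m⁴
Effective length L_e = K·L = 0.5 × 3.95 = 1.975 m
P_cr = π²EI / L_e² = π² × 105×10⁹ × 4.672×10^-6 / 1.975² = 1.241×10^6 N

P_cr ≈ 1240 kN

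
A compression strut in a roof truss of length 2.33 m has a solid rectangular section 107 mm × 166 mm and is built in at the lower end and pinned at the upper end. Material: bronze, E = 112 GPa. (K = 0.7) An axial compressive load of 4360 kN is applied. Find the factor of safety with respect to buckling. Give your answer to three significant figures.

n ≈ 1.62

Buckling occurs about the weak axis: I_min = h·b³/12 with b = 107 mm (the shorter side).
I_min = 166×107³/12 = 1.695×10^7 mm⁴
I = 1.695×10^7 mm⁴ = 1.695×10^-5 m⁴
Effective length L_e = K·L = 0.7 × 2.33 = 1.631 m
P_cr = π²EI / L_e² = π² × 112×10⁹ × 1.695×10^-5 / 1.631² = 7.042×10^6 N
Factor of safety n = P_cr / P = 7041.9 / 4360 = 1.62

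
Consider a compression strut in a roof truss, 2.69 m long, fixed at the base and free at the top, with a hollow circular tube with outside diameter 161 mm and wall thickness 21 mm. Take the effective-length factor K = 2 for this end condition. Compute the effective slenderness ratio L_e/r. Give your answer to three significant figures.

Inner diameter d_i = 161 − 2×21 = 119.0 mm
I = π(d_o⁴ − d_i⁴)/64 = π(161⁴ − 119.0⁴)/64 = 2.314×10^7 mm⁴
A = 9.236×10^3 mm²;  r_min = √(I/A) = √(2.314×10^7/9.236×10^3) = 50.05 mm
L_e = K·L = 2 × 2.69 m = 5.380 m = 5380.0 mm
λ = L_e / r_min = 5380.0 / 50.05 = 107

λ ≈ 107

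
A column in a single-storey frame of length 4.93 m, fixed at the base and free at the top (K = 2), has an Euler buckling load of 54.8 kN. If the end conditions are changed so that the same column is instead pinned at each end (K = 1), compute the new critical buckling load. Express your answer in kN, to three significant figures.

P_cr ∝ 1/K², so P_cr,new = P_cr,old × (K_old/K_new)² = 54.8 × (2/1)²
= 54.8 × 4.000 = 219 kN

P_cr ≈ 219 kN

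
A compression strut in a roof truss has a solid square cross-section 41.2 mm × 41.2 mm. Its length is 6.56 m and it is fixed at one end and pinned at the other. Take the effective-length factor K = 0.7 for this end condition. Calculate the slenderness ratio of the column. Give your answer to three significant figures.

I = a⁴/12 = 41.2⁴/12 = 2.401×10^5 mm⁴
A = 1.697×10^3 mm²;  r_min = √(I/A) = √(2.401×10^5/1.697×10^3) = 11.89 mm
L_e = K·L = 0.7 × 6.56 m = 4.592 m = 4592.0 mm
λ = L_e / r_min = 4592.0 / 11.89 = 386

λ ≈ 386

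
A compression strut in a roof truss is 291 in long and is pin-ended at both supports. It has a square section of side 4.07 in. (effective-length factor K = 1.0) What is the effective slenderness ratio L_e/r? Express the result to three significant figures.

λ ≈ 248

For a square r = a/√12 = 4.07/√12 = 1.175 in
L_e = K·L = 1 × 291 = 291.0 in
λ = L_e / r_min = 291.00 / 1.175 = 248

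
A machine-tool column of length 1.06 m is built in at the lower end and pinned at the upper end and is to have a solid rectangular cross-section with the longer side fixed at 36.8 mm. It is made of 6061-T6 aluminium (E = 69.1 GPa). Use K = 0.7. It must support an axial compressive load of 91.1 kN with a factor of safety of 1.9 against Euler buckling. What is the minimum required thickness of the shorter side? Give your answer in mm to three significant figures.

Required P_cr = n·P = 1.9 × 91.1 = 173.1 kN
L_e = K·L = 0.7 × 1.06 = 0.7420 m
Required I = P_cr·L_e²/(π²E) = 1.731×10^5 × 0.7420² / (π² × 6.91×10^10) = 1.397×10^-7 m⁴
I_req = 1.397×10^5 mm⁴
Rectangle, weak axis: I_min = h·b³/12 with h = 36.8 mm fixed  ⇒  b = (12I/h)^(1/3) = 35.7 mm

b ≈ 35.7 mm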